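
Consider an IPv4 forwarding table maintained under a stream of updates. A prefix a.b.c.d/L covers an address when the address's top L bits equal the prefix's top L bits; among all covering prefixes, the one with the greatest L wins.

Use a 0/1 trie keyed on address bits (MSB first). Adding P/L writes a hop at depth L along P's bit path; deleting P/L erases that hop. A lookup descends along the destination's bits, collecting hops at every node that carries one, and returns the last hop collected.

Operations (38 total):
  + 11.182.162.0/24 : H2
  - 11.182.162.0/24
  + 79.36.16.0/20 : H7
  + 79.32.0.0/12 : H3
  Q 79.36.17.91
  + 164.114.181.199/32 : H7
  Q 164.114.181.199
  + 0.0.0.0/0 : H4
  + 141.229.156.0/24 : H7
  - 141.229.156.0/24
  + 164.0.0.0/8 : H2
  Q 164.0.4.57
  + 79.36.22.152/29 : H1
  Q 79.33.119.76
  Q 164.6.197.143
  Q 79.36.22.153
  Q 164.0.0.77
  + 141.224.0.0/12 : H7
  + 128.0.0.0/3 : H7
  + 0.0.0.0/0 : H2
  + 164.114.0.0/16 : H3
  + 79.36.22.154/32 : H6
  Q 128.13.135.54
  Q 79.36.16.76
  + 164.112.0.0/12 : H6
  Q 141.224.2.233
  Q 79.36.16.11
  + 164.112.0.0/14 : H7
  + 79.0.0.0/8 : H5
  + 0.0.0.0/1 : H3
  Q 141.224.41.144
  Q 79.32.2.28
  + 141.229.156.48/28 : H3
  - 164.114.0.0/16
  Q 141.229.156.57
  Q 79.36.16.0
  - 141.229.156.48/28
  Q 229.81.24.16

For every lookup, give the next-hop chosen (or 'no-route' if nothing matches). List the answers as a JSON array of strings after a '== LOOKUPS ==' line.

Apply in order:
  + 11.182.162.0/24 (H2) depth=24
  del 11.182.162.0/24 (clear depth 24)
  + 79.36.16.0/20 (H7) depth=20
  + 79.32.0.0/12 (H3) depth=12
  Q 79.36.17.91: descend 01001111001001000001 ; hops seen [H3,H7] ; pick H7
  + 164.114.181.199/32 (H7) depth=32
  Q 164.114.181.199: descend 10100100011100101011010111000111 ; hops seen [H7] ; pick H7
  + 0.0.0.0/0 (H4) depth=0
  + 141.229.156.0/24 (H7) depth=24
  del 141.229.156.0/24 (clear depth 24)
  + 164.0.0.0/8 (H2) depth=8
  Q 164.0.4.57: descend 101001000 ; hops seen [H4,H2] ; pick H2
  + 79.36.22.152/29 (H1) depth=29
  Q 79.33.119.76: descend 0100111100100 ; hops seen [H4,H3] ; pick H3
  Q 164.6.197.143: descend 101001000 ; hops seen [H4,H2] ; pick H2
  Q 79.36.22.153: descend 01001111001001000001011010011 ; hops seen [H4,H3,H7,H1] ; pick H1
  Q 164.0.0.77: descend 101001000 ; hops seen [H4,H2] ; pick H2
  + 141.224.0.0/12 (H7) depth=12
  + 128.0.0.0/3 (H7) depth=3
  + 0.0.0.0/0 (H2) depth=0
  + 164.114.0.0/16 (H3) depth=16
  + 79.36.22.154/32 (H6) depth=32
  Q 128.13.135.54: descend 1000 ; hops seen [H2,H7] ; pick H7
  Q 79.36.16.76: descend 010011110010010000010 ; hops seen [H2,H3,H7] ; pick H7
  + 164.112.0.0/12 (H6) depth=12
  Q 141.224.2.233: descend 1000110111100 ; hops seen [H2,H7,H7] ; pick H7
  Q 79.36.16.11: descend 010011110010010000010 ; hops seen [H2,H3,H7] ; pick H7
  + 164.112.0.0/14 (H7) depth=14
  + 79.0.0.0/8 (H5) depth=8
  + 0.0.0.0/1 (H3) depth=1
  Q 141.224.41.144: descend 1000110111100 ; hops seen [H2,H7,H7] ; pick H7
  Q 79.32.2.28: descend 0100111100100 ; hops seen [H2,H3,H5,H3] ; pick H3
  + 141.229.156.48/28 (H3) depth=28
  del 164.114.0.0/16 (clear depth 16)
  Q 141.229.156.57: descend 1000110111100101100111000011 ; hops seen [H2,H7,H7,H3] ; pick H3
  Q 79.36.16.0: descend 010011110010010000010 ; hops seen [H2,H3,H5,H3,H7] ; pick H7
  del 141.229.156.48/28 (clear depth 28)
  Q 229.81.24.16: descend 1 ; hops seen [H2] ; pick H2

== LOOKUPS ==
["H7","H7","H2","H3","H2","H1","H2","H7","H7","H7","H7","H7","H3","H3","H7","H2"]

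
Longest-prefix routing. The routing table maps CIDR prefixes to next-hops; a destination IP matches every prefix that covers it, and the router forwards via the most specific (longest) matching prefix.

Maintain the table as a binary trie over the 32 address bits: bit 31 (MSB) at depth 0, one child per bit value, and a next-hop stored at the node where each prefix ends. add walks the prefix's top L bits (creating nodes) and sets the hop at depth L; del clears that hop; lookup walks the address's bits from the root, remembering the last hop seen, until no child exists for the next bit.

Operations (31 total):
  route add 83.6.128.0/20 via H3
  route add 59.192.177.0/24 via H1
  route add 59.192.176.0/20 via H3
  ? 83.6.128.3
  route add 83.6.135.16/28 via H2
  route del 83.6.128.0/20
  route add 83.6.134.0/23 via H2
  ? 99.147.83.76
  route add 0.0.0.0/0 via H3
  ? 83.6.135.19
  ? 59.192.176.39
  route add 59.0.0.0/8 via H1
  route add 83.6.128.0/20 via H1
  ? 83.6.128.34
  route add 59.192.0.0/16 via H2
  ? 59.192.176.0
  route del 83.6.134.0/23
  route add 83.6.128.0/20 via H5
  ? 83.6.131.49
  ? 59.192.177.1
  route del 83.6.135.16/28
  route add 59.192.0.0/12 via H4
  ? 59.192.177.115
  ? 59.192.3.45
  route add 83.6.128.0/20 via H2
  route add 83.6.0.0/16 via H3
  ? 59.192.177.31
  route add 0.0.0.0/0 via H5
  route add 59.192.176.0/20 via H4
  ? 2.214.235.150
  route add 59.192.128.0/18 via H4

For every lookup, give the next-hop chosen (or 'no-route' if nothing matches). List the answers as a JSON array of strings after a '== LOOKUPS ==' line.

Process each operation:
  add 83.6.128.0/20 -> H3 at depth 20
  add 59.192.177.0/24 -> H1 at depth 24
  add 59.192.176.0/20 -> H3 at depth 20
  Q 83.6.128.3: descend 01010011000001101000 ; hops seen [H3] ; pick H3
  add 83.6.135.16/28 -> H2 at depth 28
  del 83.6.128.0/20 (clear depth 20)
  add 83.6.134.0/23 -> H2 at depth 23
  Q 99.147.83.76: descend 01 ; hops seen [∅] ; pick no-route
  add 0.0.0.0/0 -> H3 at depth 0
  Q 83.6.135.19: descend 0101001100000110100001110001 ; hops seen [H3,H2,H2] ; pick H2
  Q 59.192.176.39: descend 00111011110000001011000 ; hops seen [H3,H3] ; pick H3
  add 59.0.0.0/8 -> H1 at depth 8
  add 83.6.128.0/20 -> H1 at depth 20
  Q 83.6.128.34: descend 010100110000011010000 ; hops seen [H3,H1] ; pick H1
  add 59.192.0.0/16 -> H2 at depth 16
  Q 59.192.176.0: descend 00111011110000001011000 ; hops seen [H3,H1,H2,H3] ; pick H3
  del 83.6.134.0/23 (clear depth 23)
  add 83.6.128.0/20 -> H5 at depth 20
  Q 83.6.131.49: descend 010100110000011010000 ; hops seen [H3,H5] ; pick H5
  Q 59.192.177.1: descend 001110111100000010110001 ; hops seen [H3,H1,H2,H3,H1] ; pick H1
  del 83.6.135.16/28 (clear depth 28)
  add 59.192.0.0/12 -> H4 at depth 12
  Q 59.192.177.115: descend 001110111100000010110001 ; hops seen [H3,H1,H4,H2,H3,H1] ; pick H1
  Q 59.192.3.45: descend 0011101111000000 ; hops seen [H3,H1,H4,H2] ; pick H2
  add 83.6.128.0/20 -> H2 at depth 20
  add 83.6.0.0/16 -> H3 at depth 16
  Q 59.192.177.31: descend 001110111100000010110001 ; hops seen [H3,H1,H4,H2,H3,H1] ; pick H1
  add 0.0.0.0/0 -> H5 at depth 0
  add 59.192.176.0/20 -> H4 at depth 20
  Q 2.214.235.150: descend 00 ; hops seen [H5] ; pick H5
  add 59.192.128.0/18 -> H4 at depth 18

== LOOKUPS ==
["H3","no-route","H2","H3","H1","H3","H5","H1","H1","H2","H1","H5"]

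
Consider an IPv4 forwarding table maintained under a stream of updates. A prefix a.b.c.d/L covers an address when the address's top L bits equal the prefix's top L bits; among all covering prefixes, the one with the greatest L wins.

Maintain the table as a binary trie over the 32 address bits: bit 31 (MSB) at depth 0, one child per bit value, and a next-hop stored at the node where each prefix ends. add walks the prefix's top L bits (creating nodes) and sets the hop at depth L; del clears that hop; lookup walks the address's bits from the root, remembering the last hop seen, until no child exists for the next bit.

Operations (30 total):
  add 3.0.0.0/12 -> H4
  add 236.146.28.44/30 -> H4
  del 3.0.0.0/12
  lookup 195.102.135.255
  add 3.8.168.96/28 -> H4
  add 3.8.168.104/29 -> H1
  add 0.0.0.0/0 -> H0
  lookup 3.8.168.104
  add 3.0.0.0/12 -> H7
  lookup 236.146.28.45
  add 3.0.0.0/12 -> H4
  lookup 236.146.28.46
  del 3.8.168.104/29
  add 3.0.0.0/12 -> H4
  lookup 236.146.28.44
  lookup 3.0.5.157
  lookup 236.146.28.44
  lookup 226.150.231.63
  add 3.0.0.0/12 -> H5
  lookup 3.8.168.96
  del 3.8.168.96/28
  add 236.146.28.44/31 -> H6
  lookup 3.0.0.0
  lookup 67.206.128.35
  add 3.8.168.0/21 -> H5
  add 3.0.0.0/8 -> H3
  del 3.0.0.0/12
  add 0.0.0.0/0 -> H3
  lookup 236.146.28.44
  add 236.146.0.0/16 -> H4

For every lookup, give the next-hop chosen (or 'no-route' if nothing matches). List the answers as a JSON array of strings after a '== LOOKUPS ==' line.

Process each operation:
  + 3.0.0.0/12 (H4) depth=12
  + 236.146.28.44/30 (H4) depth=30
  del 3.0.0.0/12 (clear depth 12)
  lookup 195.102.135.255: bits 11 walk d0:-→d1:-→d2:- -> no-route
  + 3.8.168.96/28 (H4) depth=28
  + 3.8.168.104/29 (H1) depth=29
  + 0.0.0.0/0 (H0) depth=0
  lookup 3.8.168.104: bits 00000011000010001010100001101 walk d0:H0→d1:-→d2:-→d3:-→d4:-→d5:-→d6:-→d7:-→d8:-→d9:-→d10:-→d11:-→d12:-→d13:-→d14:-→d15:-→d16:-→d17:-→d18:-→d19:-→d20:-→d21:-→d22:-→d23:-→d24:-→d25:-→d26:-→d27:-→d28:H4→d29:H1 -> H1
  + 3.0.0.0/12 (H7) depth=12
  lookup 236.146.28.45: bits 111011001001001000011100001011 walk d0:H0→d1:-→d2:-→d3:-→d4:-→d5:-→d6:-→d7:-→d8:-→d9:-→d10:-→d11:-→d12:-→d13:-→d14:-→d15:-→d16:-→d17:-→d18:-→d19:-→d20:-→d21:-→d22:-→d23:-→d24:-→d25:-→d26:-→d27:-→d28:-→d29:-→d30:H4 -> H4
  + 3.0.0.0/12 (H4) depth=12
  lookup 236.146.28.46: bits 111011001001001000011100001011 walk d0:H0→d1:-→d2:-→d3:-→d4:-→d5:-→d6:-→d7:-→d8:-→d9:-→d10:-→d11:-→d12:-→d13:-→d14:-→d15:-→d16:-→d17:-→d18:-→d19:-→d20:-→d21:-→d22:-→d23:-→d24:-→d25:-→d26:-→d27:-→d28:-→d29:-→d30:H4 -> H4
  del 3.8.168.104/29 (clear depth 29)
  + 3.0.0.0/12 (H4) depth=12
  lookup 236.146.28.44: bits 111011001001001000011100001011 walk d0:H0→d1:-→d2:-→d3:-→d4:-→d5:-→d6:-→d7:-→d8:-→d9:-→d10:-→d11:-→d12:-→d13:-→d14:-→d15:-→d16:-→d17:-→d18:-→d19:-→d20:-→d21:-→d22:-→d23:-→d24:-→d25:-→d26:-→d27:-→d28:-→d29:-→d30:H4 -> H4
  lookup 3.0.5.157: bits 000000110000 walk d0:H0→d1:-→d2:-→d3:-→d4:-→d5:-→d6:-→d7:-→d8:-→d9:-→d10:-→d11:-→d12:H4 -> H4
  lookup 236.146.28.44: bits 111011001001001000011100001011 walk d0:H0→d1:-→d2:-→d3:-→d4:-→d5:-→d6:-→d7:-→d8:-→d9:-→d10:-→d11:-→d12:-→d13:-→d14:-→d15:-→d16:-→d17:-→d18:-→d19:-→d20:-→d21:-→d22:-→d23:-→d24:-→d25:-→d26:-→d27:-→d28:-→d29:-→d30:H4 -> H4
  lookup 226.150.231.63: bits 1110 walk d0:H0→d1:-→d2:-→d3:-→d4:- -> H0
  + 3.0.0.0/12 (H5) depth=12
  lookup 3.8.168.96: bits 0000001100001000101010000110 walk d0:H0→d1:-→d2:-→d3:-→d4:-→d5:-→d6:-→d7:-→d8:-→d9:-→d10:-→d11:-→d12:H5→d13:-→d14:-→d15:-→d16:-→d17:-→d18:-→d19:-→d20:-→d21:-→d22:-→d23:-→d24:-→d25:-→d26:-→d27:-→d28:H4 -> H4
  del 3.8.168.96/28 (clear depth 28)
  + 236.146.28.44/31 (H6) depth=31
  lookup 3.0.0.0: bits 000000110000 walk d0:H0→d1:-→d2:-→d3:-→d4:-→d5:-→d6:-→d7:-→d8:-→d9:-→d10:-→d11:-→d12:H5 -> H5
  lookup 67.206.128.35: bits 0 walk d0:H0→d1:- -> H0
  + 3.8.168.0/21 (H5) depth=21
  + 3.0.0.0/8 (H3) depth=8
  del 3.0.0.0/12 (clear depth 12)
  + 0.0.0.0/0 (H3) depth=0
  lookup 236.146.28.44: bits 1110110010010010000111000010110 walk d0:H3→d1:-→d2:-→d3:-→d4:-→d5:-→d6:-→d7:-→d8:-→d9:-→d10:-→d11:-→d12:-→d13:-→d14:-→d15:-→d16:-→d17:-→d18:-→d19:-→d20:-→d21:-→d22:-→d23:-→d24:-→d25:-→d26:-→d27:-→d28:-→d29:-→d30:H4→d31:H6 -> H6
  + 236.146.0.0/16 (H4) depth=16

== LOOKUPS ==
["no-route","H1","H4","H4","H4","H4","H4","H0","H4","H5","H0","H6"]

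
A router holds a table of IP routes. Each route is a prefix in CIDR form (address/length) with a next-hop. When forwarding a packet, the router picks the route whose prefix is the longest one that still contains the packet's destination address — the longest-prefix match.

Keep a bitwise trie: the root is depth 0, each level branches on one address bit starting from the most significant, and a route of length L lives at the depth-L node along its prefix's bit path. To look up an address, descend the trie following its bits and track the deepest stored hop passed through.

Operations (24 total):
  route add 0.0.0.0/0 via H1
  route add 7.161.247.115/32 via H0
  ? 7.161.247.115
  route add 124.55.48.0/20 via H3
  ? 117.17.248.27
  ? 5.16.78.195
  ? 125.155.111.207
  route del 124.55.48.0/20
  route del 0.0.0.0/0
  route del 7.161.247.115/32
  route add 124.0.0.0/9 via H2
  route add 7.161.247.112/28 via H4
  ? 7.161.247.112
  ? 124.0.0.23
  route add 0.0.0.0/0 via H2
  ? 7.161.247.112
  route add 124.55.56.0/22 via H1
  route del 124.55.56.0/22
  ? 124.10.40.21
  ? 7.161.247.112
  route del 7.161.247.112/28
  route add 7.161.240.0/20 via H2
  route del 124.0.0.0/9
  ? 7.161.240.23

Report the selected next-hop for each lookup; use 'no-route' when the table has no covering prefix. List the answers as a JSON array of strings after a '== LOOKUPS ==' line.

Trace:
  add 0.0.0.0/0 -> H1 at depth 0
  add 7.161.247.115/32 -> H0 at depth 32
  Q 7.161.247.115: descend 00000111101000011111011101110011 ; hops seen [H1,H0] ; pick H0
  add 124.55.48.0/20 -> H3 at depth 20
  Q 117.17.248.27: descend 0111 ; hops seen [H1] ; pick H1
  Q 5.16.78.195: descend 000001 ; hops seen [H1] ; pick H1
  Q 125.155.111.207: descend 0111110 ; hops seen [H1] ; pick H1
  del 124.55.48.0/20 (clear depth 20)
  del 0.0.0.0/0 (clear depth 0)
  del 7.161.247.115/32 (clear depth 32)
  add 124.0.0.0/9 -> H2 at depth 9
  add 7.161.247.112/28 -> H4 at depth 28
  Q 7.161.247.112: descend 000001111010000111110111011100 ; hops seen [H4] ; pick H4
  Q 124.0.0.23: descend 0111110000 ; hops seen [H2] ; pick H2
  add 0.0.0.0/0 -> H2 at depth 0
  Q 7.161.247.112: descend 000001111010000111110111011100 ; hops seen [H2,H4] ; pick H4
  add 124.55.56.0/22 -> H1 at depth 22
  del 124.55.56.0/22 (clear depth 22)
  Q 124.10.40.21: descend 0111110000 ; hops seen [H2,H2] ; pick H2
  Q 7.161.247.112: descend 000001111010000111110111011100 ; hops seen [H2,H4] ; pick H4
  del 7.161.247.112/28 (clear depth 28)
  add 7.161.240.0/20 -> H2 at depth 20
  del 124.0.0.0/9 (clear depth 9)
  Q 7.161.240.23: descend 000001111010000111110 ; hops seen [H2,H2] ; pick H2

== LOOKUPS ==
["H0","H1","H1","H1","H4","H2","H4","H2","H4","H2"]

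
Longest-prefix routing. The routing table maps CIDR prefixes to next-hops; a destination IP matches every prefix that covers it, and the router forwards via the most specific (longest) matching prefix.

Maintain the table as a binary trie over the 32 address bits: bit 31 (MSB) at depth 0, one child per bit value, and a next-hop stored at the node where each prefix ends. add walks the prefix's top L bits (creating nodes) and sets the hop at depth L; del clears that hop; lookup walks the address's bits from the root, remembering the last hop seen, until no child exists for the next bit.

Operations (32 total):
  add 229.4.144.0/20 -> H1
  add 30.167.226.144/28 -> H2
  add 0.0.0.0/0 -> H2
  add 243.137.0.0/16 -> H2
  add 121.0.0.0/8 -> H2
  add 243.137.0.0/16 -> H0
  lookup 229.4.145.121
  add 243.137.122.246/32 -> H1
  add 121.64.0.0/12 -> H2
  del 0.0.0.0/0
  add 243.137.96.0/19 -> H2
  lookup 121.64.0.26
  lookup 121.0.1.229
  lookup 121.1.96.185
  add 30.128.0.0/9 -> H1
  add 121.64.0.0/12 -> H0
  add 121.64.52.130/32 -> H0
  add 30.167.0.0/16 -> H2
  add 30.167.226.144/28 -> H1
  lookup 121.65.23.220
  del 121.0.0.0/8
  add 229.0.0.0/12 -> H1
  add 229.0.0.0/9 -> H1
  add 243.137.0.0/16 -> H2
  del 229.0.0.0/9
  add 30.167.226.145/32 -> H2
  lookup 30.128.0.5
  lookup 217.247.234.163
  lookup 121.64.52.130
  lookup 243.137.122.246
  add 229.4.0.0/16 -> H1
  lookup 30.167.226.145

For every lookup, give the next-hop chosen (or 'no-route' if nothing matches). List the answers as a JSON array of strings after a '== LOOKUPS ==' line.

Trace:
  + 229.4.144.0/20 (H1) depth=20
  + 30.167.226.144/28 (H2) depth=28
  + 0.0.0.0/0 (H2) depth=0
  + 243.137.0.0/16 (H2) depth=16
  + 121.0.0.0/8 (H2) depth=8
  + 243.137.0.0/16 (H0) depth=16
  Q 229.4.145.121: descend 11100101000001001001 ; hops seen [H2,H1] ; pick H1
  + 243.137.122.246/32 (H1) depth=32
  + 121.64.0.0/12 (H2) depth=12
  del 0.0.0.0/0 (clear depth 0)
  + 243.137.96.0/19 (H2) depth=19
  Q 121.64.0.26: descend 011110010100 ; hops seen [H2,H2] ; pick H2
  Q 121.0.1.229: descend 011110010 ; hops seen [H2] ; pick H2
  Q 121.1.96.185: descend 011110010 ; hops seen [H2] ; pick H2
  + 30.128.0.0/9 (H1) depth=9
  + 121.64.0.0/12 (H0) depth=12
  + 121.64.52.130/32 (H0) depth=32
  + 30.167.0.0/16 (H2) depth=16
  + 30.167.226.144/28 (H1) depth=28
  Q 121.65.23.220: descend 011110010100000 ; hops seen [H2,H0] ; pick H0
  del 121.0.0.0/8 (clear depth 8)
  + 229.0.0.0/12 (H1) depth=12
  + 229.0.0.0/9 (H1) depth=9
  + 243.137.0.0/16 (H2) depth=16
  del 229.0.0.0/9 (clear depth 9)
  + 30.167.226.145/32 (H2) depth=32
  Q 30.128.0.5: descend 0001111010 ; hops seen [H1] ; pick H1
  Q 217.247.234.163: descend 11 ; hops seen [∅] ; pick no-route
  Q 121.64.52.130: descend 01111001010000000011010010000010 ; hops seen [H0,H0] ; pick H0
  Q 243.137.122.246: descend 11110011100010010111101011110110 ; hops seen [H2,H2,H1] ; pick H1
  + 229.4.0.0/16 (H1) depth=16
  Q 30.167.226.145: descend 00011110101001111110001010010001 ; hops seen [H1,H2,H1,H2] ; pick H2

== LOOKUPS ==
["H1","H2","H2","H2","H0","H1","no-route","H0","H1","H2"]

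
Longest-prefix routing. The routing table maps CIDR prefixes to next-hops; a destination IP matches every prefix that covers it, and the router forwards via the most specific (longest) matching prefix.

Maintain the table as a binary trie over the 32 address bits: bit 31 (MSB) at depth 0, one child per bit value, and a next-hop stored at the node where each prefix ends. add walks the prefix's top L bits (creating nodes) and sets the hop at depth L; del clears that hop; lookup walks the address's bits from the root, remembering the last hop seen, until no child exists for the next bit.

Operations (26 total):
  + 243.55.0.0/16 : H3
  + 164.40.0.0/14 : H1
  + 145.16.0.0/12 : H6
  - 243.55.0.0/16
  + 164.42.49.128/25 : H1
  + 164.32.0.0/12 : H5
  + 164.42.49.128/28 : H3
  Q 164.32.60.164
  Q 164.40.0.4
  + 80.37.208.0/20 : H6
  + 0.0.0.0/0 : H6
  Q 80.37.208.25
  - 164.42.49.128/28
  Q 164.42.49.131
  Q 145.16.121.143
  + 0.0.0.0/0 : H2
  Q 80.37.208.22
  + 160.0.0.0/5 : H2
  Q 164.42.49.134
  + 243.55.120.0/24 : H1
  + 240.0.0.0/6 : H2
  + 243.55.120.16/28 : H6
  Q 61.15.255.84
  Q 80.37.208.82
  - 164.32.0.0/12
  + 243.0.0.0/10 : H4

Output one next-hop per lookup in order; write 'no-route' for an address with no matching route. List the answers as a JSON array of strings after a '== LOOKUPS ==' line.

Process each operation:
  + 243.55.0.0/16 (H3) depth=16
  + 164.40.0.0/14 (H1) depth=14
  + 145.16.0.0/12 (H6) depth=12
  del 243.55.0.0/16 (clear depth 16)
  + 164.42.49.128/25 (H1) depth=25
  + 164.32.0.0/12 (H5) depth=12
  + 164.42.49.128/28 (H3) depth=28
  ? 164.32.60.164  path d0:-→d1:-→d2:-→d3:-→d4:-→d5:-→d6:-→d7:-→d8:-→d9:-→d10:-→d11:-→d12:H5  best=H5
  ? 164.40.0.4  path d0:-→d1:-→d2:-→d3:-→d4:-→d5:-→d6:-→d7:-→d8:-→d9:-→d10:-→d11:-→d12:H5→d13:-→d14:H1  best=H1
  + 80.37.208.0/20 (H6) depth=20
  + 0.0.0.0/0 (H6) depth=0
  ? 80.37.208.25  path d0:H6→d1:-→d2:-→d3:-→d4:-→d5:-→d6:-→d7:-→d8:-→d9:-→d10:-→d11:-→d12:-→d13:-→d14:-→d15:-→d16:-→d17:-→d18:-→d19:-→d20:H6  best=H6
  del 164.42.49.128/28 (clear depth 28)
  ? 164.42.49.131  path d0:H6→d1:-→d2:-→d3:-→d4:-→d5:-→d6:-→d7:-→d8:-→d9:-→d10:-→d11:-→d12:H5→d13:-→d14:H1→d15:-→d16:-→d17:-→d18:-→d19:-→d20:-→d21:-→d22:-→d23:-→d24:-→d25:H1→d26:-→d27:-→d28:-  best=H1
  ? 145.16.121.143  path d0:H6→d1:-→d2:-→d3:-→d4:-→d5:-→d6:-→d7:-→d8:-→d9:-→d10:-→d11:-→d12:H6  best=H6
  + 0.0.0.0/0 (H2) depth=0
  ? 80.37.208.22  path d0:H2→d1:-→d2:-→d3:-→d4:-→d5:-→d6:-→d7:-→d8:-→d9:-→d10:-→d11:-→d12:-→d13:-→d14:-→d15:-→d16:-→d17:-→d18:-→d19:-→d20:H6  best=H6
  + 160.0.0.0/5 (H2) depth=5
  ? 164.42.49.134  path d0:H2→d1:-→d2:-→d3:-→d4:-→d5:H2→d6:-→d7:-→d8:-→d9:-→d10:-→d11:-→d12:H5→d13:-→d14:H1→d15:-→d16:-→d17:-→d18:-→d19:-→d20:-→d21:-→d22:-→d23:-→d24:-→d25:H1→d26:-→d27:-→d28:-  best=H1
  + 243.55.120.0/24 (H1) depth=24
  + 240.0.0.0/6 (H2) depth=6
  + 243.55.120.16/28 (H6) depth=28
  ? 61.15.255.84  path d0:H2→d1:-  best=H2
  ? 80.37.208.82  path d0:H2→d1:-→d2:-→d3:-→d4:-→d5:-→d6:-→d7:-→d8:-→d9:-→d10:-→d11:-→d12:-→d13:-→d14:-→d15:-→d16:-→d17:-→d18:-→d19:-→d20:H6  best=H6
  del 164.32.0.0/12 (clear depth 12)
  + 243.0.0.0/10 (H4) depth=10

== LOOKUPS ==
["H5","H1","H6","H1","H6","H6","H1","H2","H6"]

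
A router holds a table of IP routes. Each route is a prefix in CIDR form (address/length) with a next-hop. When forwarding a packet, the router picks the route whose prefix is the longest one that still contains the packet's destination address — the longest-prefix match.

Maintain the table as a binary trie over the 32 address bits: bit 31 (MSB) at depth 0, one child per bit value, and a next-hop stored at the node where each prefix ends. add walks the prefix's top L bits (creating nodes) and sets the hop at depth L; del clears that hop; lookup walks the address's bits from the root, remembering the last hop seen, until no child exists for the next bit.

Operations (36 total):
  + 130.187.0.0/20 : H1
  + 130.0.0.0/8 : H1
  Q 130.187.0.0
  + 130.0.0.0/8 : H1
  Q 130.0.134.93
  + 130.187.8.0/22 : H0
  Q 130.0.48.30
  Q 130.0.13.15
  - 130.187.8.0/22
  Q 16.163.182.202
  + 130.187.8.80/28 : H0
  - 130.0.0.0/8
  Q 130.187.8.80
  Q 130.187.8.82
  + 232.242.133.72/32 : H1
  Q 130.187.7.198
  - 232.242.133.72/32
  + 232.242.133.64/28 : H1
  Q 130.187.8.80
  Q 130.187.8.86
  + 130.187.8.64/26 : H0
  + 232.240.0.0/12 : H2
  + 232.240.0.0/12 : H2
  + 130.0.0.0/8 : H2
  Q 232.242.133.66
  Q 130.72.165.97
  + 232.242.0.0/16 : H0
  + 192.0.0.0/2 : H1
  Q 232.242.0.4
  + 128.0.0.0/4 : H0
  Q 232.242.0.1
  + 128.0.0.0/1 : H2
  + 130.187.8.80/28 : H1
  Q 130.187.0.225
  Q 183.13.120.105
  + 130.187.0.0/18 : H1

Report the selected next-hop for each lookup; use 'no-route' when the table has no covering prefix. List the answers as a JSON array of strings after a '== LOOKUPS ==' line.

Apply in order:
  + 130.187.0.0/20 (H1) depth=20
  + 130.0.0.0/8 (H1) depth=8
  Q 130.187.0.0: descend 10000010101110110000 ; hops seen [H1,H1] ; pick H1
  + 130.0.0.0/8 (H1) depth=8
  Q 130.0.134.93: descend 10000010 ; hops seen [H1] ; pick H1
  + 130.187.8.0/22 (H0) depth=22
  Q 130.0.48.30: descend 10000010 ; hops seen [H1] ; pick H1
  Q 130.0.13.15: descend 10000010 ; hops seen [H1] ; pick H1
  - 130.187.8.0/22 clear@22
  Q 16.163.182.202: descend ε ; hops seen [∅] ; pick no-route
  + 130.187.8.80/28 (H0) depth=28
  - 130.0.0.0/8 clear@8
  Q 130.187.8.80: descend 1000001010111011000010000101 ; hops seen [H1,H0] ; pick H0
  Q 130.187.8.82: descend 1000001010111011000010000101 ; hops seen [H1,H0] ; pick H0
  + 232.242.133.72/32 (H1) depth=32
  Q 130.187.7.198: descend 10000010101110110000 ; hops seen [H1] ; pick H1
  - 232.242.133.72/32 clear@32
  + 232.242.133.64/28 (H1) depth=28
  Q 130.187.8.80: descend 1000001010111011000010000101 ; hops seen [H1,H0] ; pick H0
  Q 130.187.8.86: descend 1000001010111011000010000101 ; hops seen [H1,H0] ; pick H0
  + 130.187.8.64/26 (H0) depth=26
  + 232.240.0.0/12 (H2) depth=12
  + 232.240.0.0/12 (H2) depth=12
  + 130.0.0.0/8 (H2) depth=8
  Q 232.242.133.66: descend 1110100011110010100001010100 ; hops seen [H2,H1] ; pick H1
  Q 130.72.165.97: descend 10000010 ; hops seen [H2] ; pick H2
  + 232.242.0.0/16 (H0) depth=16
  + 192.0.0.0/2 (H1) depth=2
  Q 232.242.0.4: descend 1110100011110010 ; hops seen [H1,H2,H0] ; pick H0
  + 128.0.0.0/4 (H0) depth=4
  Q 232.242.0.1: descend 1110100011110010 ; hops seen [H1,H2,H0] ; pick H0
  + 128.0.0.0/1 (H2) depth=1
  + 130.187.8.80/28 (H1) depth=28
  Q 130.187.0.225: descend 10000010101110110000 ; hops seen [H2,H0,H2,H1] ; pick H1
  Q 183.13.120.105: descend 10 ; hops seen [H2] ; pick H2
  + 130.187.0.0/18 (H1) depth=18

== LOOKUPS ==
["H1","H1","H1","H1","no-route","H0","H0","H1","H0","H0","H1","H2","H0","H0","H1","H2"]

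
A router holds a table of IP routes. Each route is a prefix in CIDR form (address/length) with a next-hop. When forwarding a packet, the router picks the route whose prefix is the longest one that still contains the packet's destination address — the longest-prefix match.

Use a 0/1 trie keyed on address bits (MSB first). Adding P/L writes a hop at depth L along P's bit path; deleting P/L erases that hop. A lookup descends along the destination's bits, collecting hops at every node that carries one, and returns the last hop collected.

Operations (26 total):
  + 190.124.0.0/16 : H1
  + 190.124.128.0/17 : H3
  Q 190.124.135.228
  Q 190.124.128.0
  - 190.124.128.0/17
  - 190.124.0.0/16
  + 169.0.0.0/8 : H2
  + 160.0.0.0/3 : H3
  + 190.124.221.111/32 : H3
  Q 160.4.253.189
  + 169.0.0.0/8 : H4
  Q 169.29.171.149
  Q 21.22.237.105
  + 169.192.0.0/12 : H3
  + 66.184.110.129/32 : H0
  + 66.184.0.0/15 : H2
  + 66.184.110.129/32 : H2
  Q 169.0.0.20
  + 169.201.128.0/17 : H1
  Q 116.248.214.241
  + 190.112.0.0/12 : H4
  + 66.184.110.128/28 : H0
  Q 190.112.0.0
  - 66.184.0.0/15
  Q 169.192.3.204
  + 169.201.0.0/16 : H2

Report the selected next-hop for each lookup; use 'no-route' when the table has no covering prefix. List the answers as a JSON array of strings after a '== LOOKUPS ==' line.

Process each operation:
  + 190.124.0.0/16 (H1) depth=16
  + 190.124.128.0/17 (H3) depth=17
  Q 190.124.135.228: descend 10111110011111001 ; hops seen [H1,H3] ; pick H3
  Q 190.124.128.0: descend 10111110011111001 ; hops seen [H1,H3] ; pick H3
  del 190.124.128.0/17 (clear depth 17)
  del 190.124.0.0/16 (clear depth 16)
  + 169.0.0.0/8 (H2) depth=8
  + 160.0.0.0/3 (H3) depth=3
  + 190.124.221.111/32 (H3) depth=32
  Q 160.4.253.189: descend 1010 ; hops seen [H3] ; pick H3
  + 169.0.0.0/8 (H4) depth=8
  Q 169.29.171.149: descend 10101001 ; hops seen [H3,H4] ; pick H4
  Q 21.22.237.105: descend ε ; hops seen [∅] ; pick no-route
  + 169.192.0.0/12 (H3) depth=12
  + 66.184.110.129/32 (H0) depth=32
  + 66.184.0.0/15 (H2) depth=15
  + 66.184.110.129/32 (H2) depth=32
  Q 169.0.0.20: descend 10101001 ; hops seen [H3,H4] ; pick H4
  + 169.201.128.0/17 (H1) depth=17
  Q 116.248.214.241: descend 01 ; hops seen [∅] ; pick no-route
  + 190.112.0.0/12 (H4) depth=12
  + 66.184.110.128/28 (H0) depth=28
  Q 190.112.0.0: descend 101111100111 ; hops seen [H3,H4] ; pick H4
  del 66.184.0.0/15 (clear depth 15)
  Q 169.192.3.204: descend 101010011100 ; hops seen [H3,H4,H3] ; pick H3
  + 169.201.0.0/16 (H2) depth=16

== LOOKUPS ==
["H3","H3","H3","H4","no-route","H4","no-route","H4","H3"]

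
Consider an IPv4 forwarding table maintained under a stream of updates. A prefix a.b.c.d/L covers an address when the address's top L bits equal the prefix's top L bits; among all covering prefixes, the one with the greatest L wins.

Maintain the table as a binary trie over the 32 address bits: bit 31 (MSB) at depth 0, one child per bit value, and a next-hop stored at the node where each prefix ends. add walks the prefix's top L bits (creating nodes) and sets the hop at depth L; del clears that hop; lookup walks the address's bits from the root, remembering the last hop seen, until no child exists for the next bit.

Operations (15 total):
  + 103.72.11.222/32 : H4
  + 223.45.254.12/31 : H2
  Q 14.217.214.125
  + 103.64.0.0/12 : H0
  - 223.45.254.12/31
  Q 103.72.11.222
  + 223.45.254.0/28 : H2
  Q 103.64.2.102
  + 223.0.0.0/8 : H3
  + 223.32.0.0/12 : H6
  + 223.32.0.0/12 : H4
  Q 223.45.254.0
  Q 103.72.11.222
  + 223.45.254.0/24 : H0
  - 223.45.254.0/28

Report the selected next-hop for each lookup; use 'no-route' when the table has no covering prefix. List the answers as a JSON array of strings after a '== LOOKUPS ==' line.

Process each operation:
  + 103.72.11.222/32 (H4) depth=32
  + 223.45.254.12/31 (H2) depth=31
  Q 14.217.214.125: descend 0 ; hops seen [∅] ; pick no-route
  + 103.64.0.0/12 (H0) depth=12
  del 223.45.254.12/31 (clear depth 31)
  Q 103.72.11.222: descend 01100111010010000000101111011110 ; hops seen [H0,H4] ; pick H4
  + 223.45.254.0/28 (H2) depth=28
  Q 103.64.2.102: descend 011001110100 ; hops seen [H0] ; pick H0
  + 223.0.0.0/8 (H3) depth=8
  + 223.32.0.0/12 (H6) depth=12
  + 223.32.0.0/12 (H4) depth=12
  Q 223.45.254.0: descend 1101111100101101111111100000 ; hops seen [H3,H4,H2] ; pick H2
  Q 103.72.11.222: descend 01100111010010000000101111011110 ; hops seen [H0,H4] ; pick H4
  + 223.45.254.0/24 (H0) depth=24
  del 223.45.254.0/28 (clear depth 28)

== LOOKUPS ==
["no-route","H4","H0","H2","H4"]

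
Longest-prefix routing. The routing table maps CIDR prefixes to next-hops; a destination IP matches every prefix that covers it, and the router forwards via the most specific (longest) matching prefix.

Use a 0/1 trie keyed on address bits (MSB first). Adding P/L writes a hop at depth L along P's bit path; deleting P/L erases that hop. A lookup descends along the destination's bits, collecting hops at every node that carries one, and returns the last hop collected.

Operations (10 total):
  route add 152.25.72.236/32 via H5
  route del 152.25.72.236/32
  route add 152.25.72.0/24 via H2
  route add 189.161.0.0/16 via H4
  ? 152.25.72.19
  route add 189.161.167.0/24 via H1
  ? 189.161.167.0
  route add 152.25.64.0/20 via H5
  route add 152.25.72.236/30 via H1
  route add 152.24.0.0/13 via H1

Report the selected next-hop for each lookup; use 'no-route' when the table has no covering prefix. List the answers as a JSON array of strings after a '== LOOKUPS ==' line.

Trace:
  + 152.25.72.236/32 (H5) depth=32
  del 152.25.72.236/32 (clear depth 32)
  + 152.25.72.0/24 (H2) depth=24
  + 189.161.0.0/16 (H4) depth=16
  ? 152.25.72.19  path d0:-→d1:-→d2:-→d3:-→d4:-→d5:-→d6:-→d7:-→d8:-→d9:-→d10:-→d11:-→d12:-→d13:-→d14:-→d15:-→d16:-→d17:-→d18:-→d19:-→d20:-→d21:-→d22:-→d23:-→d24:H2  best=H2
  + 189.161.167.0/24 (H1) depth=24
  ? 189.161.167.0  path d0:-→d1:-→d2:-→d3:-→d4:-→d5:-→d6:-→d7:-→d8:-→d9:-→d10:-→d11:-→d12:-→d13:-→d14:-→d15:-→d16:H4→d17:-→d18:-→d19:-→d20:-→d21:-→d22:-→d23:-→d24:H1  best=H1
  + 152.25.64.0/20 (H5) depth=20
  + 152.25.72.236/30 (H1) depth=30
  + 152.24.0.0/13 (H1) depth=13

== LOOKUPS ==
["H2","H1"]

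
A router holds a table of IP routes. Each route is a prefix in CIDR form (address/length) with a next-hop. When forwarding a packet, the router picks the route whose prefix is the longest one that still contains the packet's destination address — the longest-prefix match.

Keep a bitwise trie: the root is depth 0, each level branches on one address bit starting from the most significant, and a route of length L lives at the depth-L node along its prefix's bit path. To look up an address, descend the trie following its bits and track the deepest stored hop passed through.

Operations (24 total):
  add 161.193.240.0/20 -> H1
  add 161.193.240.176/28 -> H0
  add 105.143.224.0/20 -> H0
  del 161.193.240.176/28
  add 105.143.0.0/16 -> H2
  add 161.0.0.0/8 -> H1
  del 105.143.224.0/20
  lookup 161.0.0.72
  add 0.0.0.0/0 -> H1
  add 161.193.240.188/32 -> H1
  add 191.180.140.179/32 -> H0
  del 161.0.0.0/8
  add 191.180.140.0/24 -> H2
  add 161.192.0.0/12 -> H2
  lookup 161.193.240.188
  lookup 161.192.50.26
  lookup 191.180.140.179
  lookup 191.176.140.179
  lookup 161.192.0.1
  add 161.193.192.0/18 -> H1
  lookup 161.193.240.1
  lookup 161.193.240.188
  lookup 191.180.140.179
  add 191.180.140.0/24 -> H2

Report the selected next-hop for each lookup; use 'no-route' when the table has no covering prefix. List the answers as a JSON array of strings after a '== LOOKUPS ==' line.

Apply in order:
  add 161.193.240.0/20 -> H1 at depth 20
  add 161.193.240.176/28 -> H0 at depth 28
  add 105.143.224.0/20 -> H0 at depth 20
  del 161.193.240.176/28 (clear depth 28)
  add 105.143.0.0/16 -> H2 at depth 16
  add 161.0.0.0/8 -> H1 at depth 8
  del 105.143.224.0/20 (clear depth 20)
  ? 161.0.0.72  path d0:-→d1:-→d2:-→d3:-→d4:-→d5:-→d6:-→d7:-→d8:H1  best=H1
  add 0.0.0.0/0 -> H1 at depth 0
  add 161.193.240.188/32 -> H1 at depth 32
  add 191.180.140.179/32 -> H0 at depth 32
  del 161.0.0.0/8 (clear depth 8)
  add 191.180.140.0/24 -> H2 at depth 24
  add 161.192.0.0/12 -> H2 at depth 12
  ? 161.193.240.188  path d0:H1→d1:-→d2:-→d3:-→d4:-→d5:-→d6:-→d7:-→d8:-→d9:-→d10:-→d11:-→d12:H2→d13:-→d14:-→d15:-→d16:-→d17:-→d18:-→d19:-→d20:H1→d21:-→d22:-→d23:-→d24:-→d25:-→d26:-→d27:-→d28:-→d29:-→d30:-→d31:-→d32:H1  best=H1
  ? 161.192.50.26  path d0:H1→d1:-→d2:-→d3:-→d4:-→d5:-→d6:-→d7:-→d8:-→d9:-→d10:-→d11:-→d12:H2→d13:-→d14:-→d15:-  best=H2
  ? 191.180.140.179  path d0:H1→d1:-→d2:-→d3:-→d4:-→d5:-→d6:-→d7:-→d8:-→d9:-→d10:-→d11:-→d12:-→d13:-→d14:-→d15:-→d16:-→d17:-→d18:-→d19:-→d20:-→d21:-→d22:-→d23:-→d24:H2→d25:-→d26:-→d27:-→d28:-→d29:-→d30:-→d31:-→d32:H0  best=H0
  ? 191.176.140.179  path d0:H1→d1:-→d2:-→d3:-→d4:-→d5:-→d6:-→d7:-→d8:-→d9:-→d10:-→d11:-→d12:-→d13:-  best=H1
  ? 161.192.0.1  path d0:H1→d1:-→d2:-→d3:-→d4:-→d5:-→d6:-→d7:-→d8:-→d9:-→d10:-→d11:-→d12:H2→d13:-→d14:-→d15:-  best=H2
  add 161.193.192.0/18 -> H1 at depth 18
  ? 161.193.240.1  path d0:H1→d1:-→d2:-→d3:-→d4:-→d5:-→d6:-→d7:-→d8:-→d9:-→d10:-→d11:-→d12:H2→d13:-→d14:-→d15:-→d16:-→d17:-→d18:H1→d19:-→d20:H1→d21:-→d22:-→d23:-→d24:-  best=H1
  ? 161.193.240.188  path d0:H1→d1:-→d2:-→d3:-→d4:-→d5:-→d6:-→d7:-→d8:-→d9:-→d10:-→d11:-→d12:H2→d13:-→d14:-→d15:-→d16:-→d17:-→d18:H1→d19:-→d20:H1→d21:-→d22:-→d23:-→d24:-→d25:-→d26:-→d27:-→d28:-→d29:-→d30:-→d31:-→d32:H1  best=H1
  ? 191.180.140.179  path d0:H1→d1:-→d2:-→d3:-→d4:-→d5:-→d6:-→d7:-→d8:-→d9:-→d10:-→d11:-→d12:-→d13:-→d14:-→d15:-→d16:-→d17:-→d18:-→d19:-→d20:-→d21:-→d22:-→d23:-→d24:H2→d25:-→d26:-→d27:-→d28:-→d29:-→d30:-→d31:-→d32:H0  best=H0
  add 191.180.140.0/24 -> H2 at depth 24

== LOOKUPS ==
["H1","H1","H2","H0","H1","H2","H1","H1","H0"]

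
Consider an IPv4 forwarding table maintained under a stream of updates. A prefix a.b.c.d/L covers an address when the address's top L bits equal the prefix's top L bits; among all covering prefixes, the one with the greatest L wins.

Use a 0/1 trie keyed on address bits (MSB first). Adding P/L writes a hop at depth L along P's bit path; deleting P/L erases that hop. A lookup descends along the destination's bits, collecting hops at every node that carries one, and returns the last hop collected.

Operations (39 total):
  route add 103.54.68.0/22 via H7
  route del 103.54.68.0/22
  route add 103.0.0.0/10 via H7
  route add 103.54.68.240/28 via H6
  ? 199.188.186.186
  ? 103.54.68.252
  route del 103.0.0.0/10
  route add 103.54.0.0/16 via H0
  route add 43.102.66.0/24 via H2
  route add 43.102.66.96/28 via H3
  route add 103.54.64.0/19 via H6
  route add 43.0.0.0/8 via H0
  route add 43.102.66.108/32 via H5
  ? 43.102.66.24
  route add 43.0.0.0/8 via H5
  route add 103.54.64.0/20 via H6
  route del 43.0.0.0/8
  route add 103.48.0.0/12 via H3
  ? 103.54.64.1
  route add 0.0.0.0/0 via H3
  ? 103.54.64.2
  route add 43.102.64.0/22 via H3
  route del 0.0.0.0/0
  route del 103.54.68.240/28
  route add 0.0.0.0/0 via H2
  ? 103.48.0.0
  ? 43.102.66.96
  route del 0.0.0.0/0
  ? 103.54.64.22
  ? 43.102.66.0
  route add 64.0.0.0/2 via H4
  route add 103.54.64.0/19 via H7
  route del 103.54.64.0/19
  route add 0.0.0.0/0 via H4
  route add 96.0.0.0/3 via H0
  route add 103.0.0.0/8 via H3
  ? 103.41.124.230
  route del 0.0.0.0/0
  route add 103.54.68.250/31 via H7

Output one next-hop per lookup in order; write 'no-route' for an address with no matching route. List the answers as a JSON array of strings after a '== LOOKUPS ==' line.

Process each operation:
  + 103.54.68.0/22 (H7) depth=22
  - 103.54.68.0/22 clear@22
  + 103.0.0.0/10 (H7) depth=10
  + 103.54.68.240/28 (H6) depth=28
  Q 199.188.186.186: descend ε ; hops seen [∅] ; pick no-route
  Q 103.54.68.252: descend 0110011100110110010001001111 ; hops seen [H7,H6] ; pick H6
  - 103.0.0.0/10 clear@10
  + 103.54.0.0/16 (H0) depth=16
  + 43.102.66.0/24 (H2) depth=24
  + 43.102.66.96/28 (H3) depth=28
  + 103.54.64.0/19 (H6) depth=19
  + 43.0.0.0/8 (H0) depth=8
  + 43.102.66.108/32 (H5) depth=32
  Q 43.102.66.24: descend 0010101101100110010000100 ; hops seen [H0,H2] ; pick H2
  + 43.0.0.0/8 (H5) depth=8
  + 103.54.64.0/20 (H6) depth=20
  - 43.0.0.0/8 clear@8
  + 103.48.0.0/12 (H3) depth=12
  Q 103.54.64.1: descend 011001110011011001000 ; hops seen [H3,H0,H6,H6] ; pick H6
  + 0.0.0.0/0 (H3) depth=0
  Q 103.54.64.2: descend 011001110011011001000 ; hops seen [H3,H3,H0,H6,H6] ; pick H6
  + 43.102.64.0/22 (H3) depth=22
  - 0.0.0.0/0 clear@0
  - 103.54.68.240/28 clear@28
  + 0.0.0.0/0 (H2) depth=0
  Q 103.48.0.0: descend 0110011100110 ; hops seen [H2,H3] ; pick H3
  Q 43.102.66.96: descend 0010101101100110010000100110 ; hops seen [H2,H3,H2,H3] ; pick H3
  - 0.0.0.0/0 clear@0
  Q 103.54.64.22: descend 011001110011011001000 ; hops seen [H3,H0,H6,H6] ; pick H6
  Q 43.102.66.0: descend 0010101101100110010000100 ; hops seen [H3,H2] ; pick H2
  + 64.0.0.0/2 (H4) depth=2
  + 103.54.64.0/19 (H7) depth=19
  - 103.54.64.0/19 clear@19
  + 0.0.0.0/0 (H4) depth=0
  + 96.0.0.0/3 (H0) depth=3
  + 103.0.0.0/8 (H3) depth=8
  Q 103.41.124.230: descend 01100111001 ; hops seen [H4,H4,H0,H3] ; pick H3
  - 0.0.0.0/0 clear@0
  + 103.54.68.250/31 (H7) depth=31

== LOOKUPS ==
["no-route","H6","H2","H6","H6","H3","H3","H6","H2","H3"]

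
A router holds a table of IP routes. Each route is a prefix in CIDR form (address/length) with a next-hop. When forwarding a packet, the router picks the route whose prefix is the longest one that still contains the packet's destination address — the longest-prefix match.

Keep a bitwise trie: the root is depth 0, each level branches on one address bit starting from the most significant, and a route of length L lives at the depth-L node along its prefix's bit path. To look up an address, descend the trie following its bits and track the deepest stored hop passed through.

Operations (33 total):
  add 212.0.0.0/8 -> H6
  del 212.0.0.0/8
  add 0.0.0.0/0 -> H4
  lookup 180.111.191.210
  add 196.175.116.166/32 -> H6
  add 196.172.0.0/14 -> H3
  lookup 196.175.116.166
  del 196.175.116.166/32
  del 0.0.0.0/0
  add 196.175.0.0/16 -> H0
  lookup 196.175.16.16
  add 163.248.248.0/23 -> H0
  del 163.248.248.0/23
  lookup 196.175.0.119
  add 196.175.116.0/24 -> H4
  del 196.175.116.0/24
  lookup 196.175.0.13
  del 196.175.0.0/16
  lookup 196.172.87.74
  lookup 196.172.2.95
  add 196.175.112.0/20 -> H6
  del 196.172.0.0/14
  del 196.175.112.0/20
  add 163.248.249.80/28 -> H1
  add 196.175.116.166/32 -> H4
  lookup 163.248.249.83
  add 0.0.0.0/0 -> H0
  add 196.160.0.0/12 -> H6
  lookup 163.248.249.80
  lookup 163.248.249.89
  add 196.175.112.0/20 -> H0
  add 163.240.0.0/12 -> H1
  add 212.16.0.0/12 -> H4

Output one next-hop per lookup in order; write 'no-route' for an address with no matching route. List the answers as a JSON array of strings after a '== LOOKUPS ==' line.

Trace:
  + 212.0.0.0/8 (H6) depth=8
  - 212.0.0.0/8 clear@8
  + 0.0.0.0/0 (H4) depth=0
  ? 180.111.191.210  path d0:H4→d1:-  best=H4
  + 196.175.116.166/32 (H6) depth=32
  + 196.172.0.0/14 (H3) depth=14
  ? 196.175.116.166  path d0:H4→d1:-→d2:-→d3:-→d4:-→d5:-→d6:-→d7:-→d8:-→d9:-→d10:-→d11:-→d12:-→d13:-→d14:H3→d15:-→d16:-→d17:-→d18:-→d19:-→d20:-→d21:-→d22:-→d23:-→d24:-→d25:-→d26:-→d27:-→d28:-→d29:-→d30:-→d31:-→d32:H6  best=H6
  - 196.175.116.166/32 clear@32
  - 0.0.0.0/0 clear@0
  + 196.175.0.0/16 (H0) depth=16
  ? 196.175.16.16  path d0:-→d1:-→d2:-→d3:-→d4:-→d5:-→d6:-→d7:-→d8:-→d9:-→d10:-→d11:-→d12:-→d13:-→d14:H3→d15:-→d16:H0→d17:-  best=H0
  + 163.248.248.0/23 (H0) depth=23
  - 163.248.248.0/23 clear@23
  ? 196.175.0.119  path d0:-→d1:-→d2:-→d3:-→d4:-→d5:-→d6:-→d7:-→d8:-→d9:-→d10:-→d11:-→d12:-→d13:-→d14:H3→d15:-→d16:H0→d17:-  best=H0
  + 196.175.116.0/24 (H4) depth=24
  - 196.175.116.0/24 clear@24
  ? 196.175.0.13  path d0:-→d1:-→d2:-→d3:-→d4:-→d5:-→d6:-→d7:-→d8:-→d9:-→d10:-→d11:-→d12:-→d13:-→d14:H3→d15:-→d16:H0→d17:-  best=H0
  - 196.175.0.0/16 clear@16
  ? 196.172.87.74  path d0:-→d1:-→d2:-→d3:-→d4:-→d5:-→d6:-→d7:-→d8:-→d9:-→d10:-→d11:-→d12:-→d13:-→d14:H3  best=H3
  ? 196.172.2.95  path d0:-→d1:-→d2:-→d3:-→d4:-→d5:-→d6:-→d7:-→d8:-→d9:-→d10:-→d11:-→d12:-→d13:-→d14:H3  best=H3
  + 196.175.112.0/20 (H6) depth=20
  - 196.172.0.0/14 clear@14
  - 196.175.112.0/20 clear@20
  + 163.248.249.80/28 (H1) depth=28
  + 196.175.116.166/32 (H4) depth=32
  ? 163.248.249.83  path d0:-→d1:-→d2:-→d3:-→d4:-→d5:-→d6:-→d7:-→d8:-→d9:-→d10:-→d11:-→d12:-→d13:-→d14:-→d15:-→d16:-→d17:-→d18:-→d19:-→d20:-→d21:-→d22:-→d23:-→d24:-→d25:-→d26:-→d27:-→d28:H1  best=H1
  + 0.0.0.0/0 (H0) depth=0
  + 196.160.0.0/12 (H6) depth=12
  ? 163.248.249.80  path d0:H0→d1:-→d2:-→d3:-→d4:-→d5:-→d6:-→d7:-→d8:-→d9:-→d10:-→d11:-→d12:-→d13:-→d14:-→d15:-→d16:-→d17:-→d18:-→d19:-→d20:-→d21:-→d22:-→d23:-→d24:-→d25:-→d26:-→d27:-→d28:H1  best=H1
  ? 163.248.249.89  path d0:H0→d1:-→d2:-→d3:-→d4:-→d5:-→d6:-→d7:-→d8:-→d9:-→d10:-→d11:-→d12:-→d13:-→d14:-→d15:-→d16:-→d17:-→d18:-→d19:-→d20:-→d21:-→d22:-→d23:-→d24:-→d25:-→d26:-→d27:-→d28:H1  best=H1
  + 196.175.112.0/20 (H0) depth=20
  + 163.240.0.0/12 (H1) depth=12
  + 212.16.0.0/12 (H4) depth=12

== LOOKUPS ==
["H4","H6","H0","H0","H0","H3","H3","H1","H1","H1"]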